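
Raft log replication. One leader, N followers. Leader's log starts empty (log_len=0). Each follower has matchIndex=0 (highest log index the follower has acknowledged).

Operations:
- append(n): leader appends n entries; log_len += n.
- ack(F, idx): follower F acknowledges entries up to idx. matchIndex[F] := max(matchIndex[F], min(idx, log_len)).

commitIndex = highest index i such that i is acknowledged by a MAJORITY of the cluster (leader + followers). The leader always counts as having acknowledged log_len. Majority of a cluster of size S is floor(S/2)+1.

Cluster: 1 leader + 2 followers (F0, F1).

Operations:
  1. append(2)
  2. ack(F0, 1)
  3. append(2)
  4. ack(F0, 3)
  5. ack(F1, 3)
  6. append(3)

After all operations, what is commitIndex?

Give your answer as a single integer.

Answer: 3

Derivation:
Op 1: append 2 -> log_len=2
Op 2: F0 acks idx 1 -> match: F0=1 F1=0; commitIndex=1
Op 3: append 2 -> log_len=4
Op 4: F0 acks idx 3 -> match: F0=3 F1=0; commitIndex=3
Op 5: F1 acks idx 3 -> match: F0=3 F1=3; commitIndex=3
Op 6: append 3 -> log_len=7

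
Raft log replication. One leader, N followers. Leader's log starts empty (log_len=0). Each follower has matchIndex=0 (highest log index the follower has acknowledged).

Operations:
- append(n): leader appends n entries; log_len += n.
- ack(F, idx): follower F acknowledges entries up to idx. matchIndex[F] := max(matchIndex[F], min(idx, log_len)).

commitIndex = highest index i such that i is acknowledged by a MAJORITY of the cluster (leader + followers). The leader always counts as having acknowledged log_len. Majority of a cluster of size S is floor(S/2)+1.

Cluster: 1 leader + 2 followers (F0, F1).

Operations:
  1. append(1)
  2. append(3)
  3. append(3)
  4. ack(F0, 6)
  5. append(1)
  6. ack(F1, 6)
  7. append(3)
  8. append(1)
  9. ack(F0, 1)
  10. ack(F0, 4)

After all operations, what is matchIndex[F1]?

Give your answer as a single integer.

Op 1: append 1 -> log_len=1
Op 2: append 3 -> log_len=4
Op 3: append 3 -> log_len=7
Op 4: F0 acks idx 6 -> match: F0=6 F1=0; commitIndex=6
Op 5: append 1 -> log_len=8
Op 6: F1 acks idx 6 -> match: F0=6 F1=6; commitIndex=6
Op 7: append 3 -> log_len=11
Op 8: append 1 -> log_len=12
Op 9: F0 acks idx 1 -> match: F0=6 F1=6; commitIndex=6
Op 10: F0 acks idx 4 -> match: F0=6 F1=6; commitIndex=6

Answer: 6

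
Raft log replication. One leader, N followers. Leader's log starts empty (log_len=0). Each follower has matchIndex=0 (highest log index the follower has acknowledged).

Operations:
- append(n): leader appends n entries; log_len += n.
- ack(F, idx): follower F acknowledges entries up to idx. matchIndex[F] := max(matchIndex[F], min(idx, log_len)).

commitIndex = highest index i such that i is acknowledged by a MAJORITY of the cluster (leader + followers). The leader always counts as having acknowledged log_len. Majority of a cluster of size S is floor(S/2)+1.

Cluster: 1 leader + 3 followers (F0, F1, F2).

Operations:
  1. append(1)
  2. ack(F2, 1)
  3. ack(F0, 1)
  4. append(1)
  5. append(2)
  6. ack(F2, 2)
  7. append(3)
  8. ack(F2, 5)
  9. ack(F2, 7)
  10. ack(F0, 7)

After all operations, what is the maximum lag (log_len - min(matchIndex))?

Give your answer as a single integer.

Op 1: append 1 -> log_len=1
Op 2: F2 acks idx 1 -> match: F0=0 F1=0 F2=1; commitIndex=0
Op 3: F0 acks idx 1 -> match: F0=1 F1=0 F2=1; commitIndex=1
Op 4: append 1 -> log_len=2
Op 5: append 2 -> log_len=4
Op 6: F2 acks idx 2 -> match: F0=1 F1=0 F2=2; commitIndex=1
Op 7: append 3 -> log_len=7
Op 8: F2 acks idx 5 -> match: F0=1 F1=0 F2=5; commitIndex=1
Op 9: F2 acks idx 7 -> match: F0=1 F1=0 F2=7; commitIndex=1
Op 10: F0 acks idx 7 -> match: F0=7 F1=0 F2=7; commitIndex=7

Answer: 7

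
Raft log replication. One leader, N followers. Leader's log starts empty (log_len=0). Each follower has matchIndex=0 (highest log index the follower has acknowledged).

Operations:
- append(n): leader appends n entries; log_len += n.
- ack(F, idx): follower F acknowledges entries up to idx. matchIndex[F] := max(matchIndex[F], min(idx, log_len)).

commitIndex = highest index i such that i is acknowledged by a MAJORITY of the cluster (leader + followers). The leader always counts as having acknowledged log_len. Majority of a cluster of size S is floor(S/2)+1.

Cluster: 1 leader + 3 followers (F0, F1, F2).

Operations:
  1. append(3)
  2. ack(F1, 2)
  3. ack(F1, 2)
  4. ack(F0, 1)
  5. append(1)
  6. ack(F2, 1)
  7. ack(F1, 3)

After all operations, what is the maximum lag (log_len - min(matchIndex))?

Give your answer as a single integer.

Op 1: append 3 -> log_len=3
Op 2: F1 acks idx 2 -> match: F0=0 F1=2 F2=0; commitIndex=0
Op 3: F1 acks idx 2 -> match: F0=0 F1=2 F2=0; commitIndex=0
Op 4: F0 acks idx 1 -> match: F0=1 F1=2 F2=0; commitIndex=1
Op 5: append 1 -> log_len=4
Op 6: F2 acks idx 1 -> match: F0=1 F1=2 F2=1; commitIndex=1
Op 7: F1 acks idx 3 -> match: F0=1 F1=3 F2=1; commitIndex=1

Answer: 3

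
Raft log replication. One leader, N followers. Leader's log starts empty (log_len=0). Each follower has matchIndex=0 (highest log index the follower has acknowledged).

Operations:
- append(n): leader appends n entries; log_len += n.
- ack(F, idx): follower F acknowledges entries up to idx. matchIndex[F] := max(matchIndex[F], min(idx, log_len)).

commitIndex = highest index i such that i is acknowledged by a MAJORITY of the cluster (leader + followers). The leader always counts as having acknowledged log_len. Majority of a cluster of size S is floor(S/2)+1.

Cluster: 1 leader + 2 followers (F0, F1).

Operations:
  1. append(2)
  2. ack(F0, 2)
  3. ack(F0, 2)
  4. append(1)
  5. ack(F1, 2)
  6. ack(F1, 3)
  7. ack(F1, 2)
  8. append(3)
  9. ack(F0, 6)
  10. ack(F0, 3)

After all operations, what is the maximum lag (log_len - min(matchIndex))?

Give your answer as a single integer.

Op 1: append 2 -> log_len=2
Op 2: F0 acks idx 2 -> match: F0=2 F1=0; commitIndex=2
Op 3: F0 acks idx 2 -> match: F0=2 F1=0; commitIndex=2
Op 4: append 1 -> log_len=3
Op 5: F1 acks idx 2 -> match: F0=2 F1=2; commitIndex=2
Op 6: F1 acks idx 3 -> match: F0=2 F1=3; commitIndex=3
Op 7: F1 acks idx 2 -> match: F0=2 F1=3; commitIndex=3
Op 8: append 3 -> log_len=6
Op 9: F0 acks idx 6 -> match: F0=6 F1=3; commitIndex=6
Op 10: F0 acks idx 3 -> match: F0=6 F1=3; commitIndex=6

Answer: 3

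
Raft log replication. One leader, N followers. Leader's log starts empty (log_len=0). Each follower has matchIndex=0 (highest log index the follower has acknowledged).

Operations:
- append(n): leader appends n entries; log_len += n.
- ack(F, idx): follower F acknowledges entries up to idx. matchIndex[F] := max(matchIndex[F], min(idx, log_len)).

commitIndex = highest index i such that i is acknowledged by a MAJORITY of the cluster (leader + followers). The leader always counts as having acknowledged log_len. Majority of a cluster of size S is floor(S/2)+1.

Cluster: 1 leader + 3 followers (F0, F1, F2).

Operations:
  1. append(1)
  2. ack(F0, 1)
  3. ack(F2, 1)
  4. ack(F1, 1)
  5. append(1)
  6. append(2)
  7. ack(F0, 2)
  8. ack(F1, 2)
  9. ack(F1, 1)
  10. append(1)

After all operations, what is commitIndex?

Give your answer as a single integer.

Answer: 2

Derivation:
Op 1: append 1 -> log_len=1
Op 2: F0 acks idx 1 -> match: F0=1 F1=0 F2=0; commitIndex=0
Op 3: F2 acks idx 1 -> match: F0=1 F1=0 F2=1; commitIndex=1
Op 4: F1 acks idx 1 -> match: F0=1 F1=1 F2=1; commitIndex=1
Op 5: append 1 -> log_len=2
Op 6: append 2 -> log_len=4
Op 7: F0 acks idx 2 -> match: F0=2 F1=1 F2=1; commitIndex=1
Op 8: F1 acks idx 2 -> match: F0=2 F1=2 F2=1; commitIndex=2
Op 9: F1 acks idx 1 -> match: F0=2 F1=2 F2=1; commitIndex=2
Op 10: append 1 -> log_len=5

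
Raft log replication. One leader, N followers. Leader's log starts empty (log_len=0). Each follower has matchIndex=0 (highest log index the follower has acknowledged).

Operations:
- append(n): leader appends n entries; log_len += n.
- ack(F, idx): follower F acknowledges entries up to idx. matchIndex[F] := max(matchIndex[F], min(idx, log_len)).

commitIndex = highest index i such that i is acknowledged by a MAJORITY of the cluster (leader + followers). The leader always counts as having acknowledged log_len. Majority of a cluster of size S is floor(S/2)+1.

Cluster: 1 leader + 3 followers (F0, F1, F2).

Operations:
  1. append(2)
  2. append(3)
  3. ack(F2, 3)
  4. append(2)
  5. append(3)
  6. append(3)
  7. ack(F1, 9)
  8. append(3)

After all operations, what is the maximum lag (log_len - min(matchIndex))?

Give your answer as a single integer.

Answer: 16

Derivation:
Op 1: append 2 -> log_len=2
Op 2: append 3 -> log_len=5
Op 3: F2 acks idx 3 -> match: F0=0 F1=0 F2=3; commitIndex=0
Op 4: append 2 -> log_len=7
Op 5: append 3 -> log_len=10
Op 6: append 3 -> log_len=13
Op 7: F1 acks idx 9 -> match: F0=0 F1=9 F2=3; commitIndex=3
Op 8: append 3 -> log_len=16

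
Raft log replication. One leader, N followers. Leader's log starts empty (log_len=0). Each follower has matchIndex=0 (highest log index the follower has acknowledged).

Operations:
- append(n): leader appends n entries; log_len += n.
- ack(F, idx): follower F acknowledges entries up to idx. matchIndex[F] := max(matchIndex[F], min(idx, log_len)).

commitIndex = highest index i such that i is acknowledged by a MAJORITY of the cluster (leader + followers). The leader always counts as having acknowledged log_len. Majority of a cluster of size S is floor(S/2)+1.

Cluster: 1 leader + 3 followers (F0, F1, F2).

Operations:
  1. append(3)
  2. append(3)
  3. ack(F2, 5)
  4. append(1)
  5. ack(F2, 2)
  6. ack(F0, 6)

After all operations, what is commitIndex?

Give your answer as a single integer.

Op 1: append 3 -> log_len=3
Op 2: append 3 -> log_len=6
Op 3: F2 acks idx 5 -> match: F0=0 F1=0 F2=5; commitIndex=0
Op 4: append 1 -> log_len=7
Op 5: F2 acks idx 2 -> match: F0=0 F1=0 F2=5; commitIndex=0
Op 6: F0 acks idx 6 -> match: F0=6 F1=0 F2=5; commitIndex=5

Answer: 5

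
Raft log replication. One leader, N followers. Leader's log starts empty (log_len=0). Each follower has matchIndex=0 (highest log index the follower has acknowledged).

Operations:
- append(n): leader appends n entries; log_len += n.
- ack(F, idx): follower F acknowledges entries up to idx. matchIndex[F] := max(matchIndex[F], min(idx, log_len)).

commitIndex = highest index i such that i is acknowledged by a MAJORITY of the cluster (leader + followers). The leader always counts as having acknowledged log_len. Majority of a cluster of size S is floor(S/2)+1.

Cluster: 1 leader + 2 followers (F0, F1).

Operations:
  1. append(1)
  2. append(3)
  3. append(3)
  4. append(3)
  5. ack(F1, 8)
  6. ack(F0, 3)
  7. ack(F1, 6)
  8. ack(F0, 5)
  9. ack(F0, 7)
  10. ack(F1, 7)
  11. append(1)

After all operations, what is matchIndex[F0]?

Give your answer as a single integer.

Answer: 7

Derivation:
Op 1: append 1 -> log_len=1
Op 2: append 3 -> log_len=4
Op 3: append 3 -> log_len=7
Op 4: append 3 -> log_len=10
Op 5: F1 acks idx 8 -> match: F0=0 F1=8; commitIndex=8
Op 6: F0 acks idx 3 -> match: F0=3 F1=8; commitIndex=8
Op 7: F1 acks idx 6 -> match: F0=3 F1=8; commitIndex=8
Op 8: F0 acks idx 5 -> match: F0=5 F1=8; commitIndex=8
Op 9: F0 acks idx 7 -> match: F0=7 F1=8; commitIndex=8
Op 10: F1 acks idx 7 -> match: F0=7 F1=8; commitIndex=8
Op 11: append 1 -> log_len=11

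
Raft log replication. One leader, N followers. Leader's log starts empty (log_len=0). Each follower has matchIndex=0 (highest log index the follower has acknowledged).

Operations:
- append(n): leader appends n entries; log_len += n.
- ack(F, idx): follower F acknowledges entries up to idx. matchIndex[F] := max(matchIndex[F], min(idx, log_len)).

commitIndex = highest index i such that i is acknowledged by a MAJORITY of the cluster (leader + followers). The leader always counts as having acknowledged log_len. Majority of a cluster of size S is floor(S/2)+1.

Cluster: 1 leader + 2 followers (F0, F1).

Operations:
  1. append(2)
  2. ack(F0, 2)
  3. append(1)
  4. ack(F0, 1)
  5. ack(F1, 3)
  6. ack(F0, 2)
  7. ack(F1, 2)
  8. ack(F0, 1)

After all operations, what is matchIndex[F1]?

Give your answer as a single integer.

Op 1: append 2 -> log_len=2
Op 2: F0 acks idx 2 -> match: F0=2 F1=0; commitIndex=2
Op 3: append 1 -> log_len=3
Op 4: F0 acks idx 1 -> match: F0=2 F1=0; commitIndex=2
Op 5: F1 acks idx 3 -> match: F0=2 F1=3; commitIndex=3
Op 6: F0 acks idx 2 -> match: F0=2 F1=3; commitIndex=3
Op 7: F1 acks idx 2 -> match: F0=2 F1=3; commitIndex=3
Op 8: F0 acks idx 1 -> match: F0=2 F1=3; commitIndex=3

Answer: 3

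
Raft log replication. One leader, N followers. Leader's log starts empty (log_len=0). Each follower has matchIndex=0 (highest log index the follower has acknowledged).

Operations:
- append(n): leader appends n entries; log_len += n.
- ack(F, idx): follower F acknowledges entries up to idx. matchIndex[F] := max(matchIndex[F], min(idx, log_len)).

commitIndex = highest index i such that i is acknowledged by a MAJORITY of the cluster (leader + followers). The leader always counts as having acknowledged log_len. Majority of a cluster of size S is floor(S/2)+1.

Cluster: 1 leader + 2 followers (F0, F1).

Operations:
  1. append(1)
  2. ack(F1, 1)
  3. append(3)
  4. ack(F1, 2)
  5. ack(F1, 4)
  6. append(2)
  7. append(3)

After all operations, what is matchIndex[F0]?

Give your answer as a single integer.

Answer: 0

Derivation:
Op 1: append 1 -> log_len=1
Op 2: F1 acks idx 1 -> match: F0=0 F1=1; commitIndex=1
Op 3: append 3 -> log_len=4
Op 4: F1 acks idx 2 -> match: F0=0 F1=2; commitIndex=2
Op 5: F1 acks idx 4 -> match: F0=0 F1=4; commitIndex=4
Op 6: append 2 -> log_len=6
Op 7: append 3 -> log_len=9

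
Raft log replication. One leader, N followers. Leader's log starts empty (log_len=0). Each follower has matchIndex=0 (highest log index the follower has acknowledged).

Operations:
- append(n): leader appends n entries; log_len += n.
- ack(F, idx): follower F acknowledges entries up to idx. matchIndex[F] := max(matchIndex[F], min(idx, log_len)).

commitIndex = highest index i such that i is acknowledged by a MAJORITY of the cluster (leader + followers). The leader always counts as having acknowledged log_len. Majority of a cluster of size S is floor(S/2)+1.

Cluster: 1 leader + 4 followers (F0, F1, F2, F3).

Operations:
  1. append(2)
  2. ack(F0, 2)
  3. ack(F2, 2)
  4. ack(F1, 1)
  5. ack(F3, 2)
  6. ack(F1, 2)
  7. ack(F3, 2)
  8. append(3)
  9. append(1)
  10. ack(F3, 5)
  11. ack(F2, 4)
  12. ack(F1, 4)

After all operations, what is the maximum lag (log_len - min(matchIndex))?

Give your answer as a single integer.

Answer: 4

Derivation:
Op 1: append 2 -> log_len=2
Op 2: F0 acks idx 2 -> match: F0=2 F1=0 F2=0 F3=0; commitIndex=0
Op 3: F2 acks idx 2 -> match: F0=2 F1=0 F2=2 F3=0; commitIndex=2
Op 4: F1 acks idx 1 -> match: F0=2 F1=1 F2=2 F3=0; commitIndex=2
Op 5: F3 acks idx 2 -> match: F0=2 F1=1 F2=2 F3=2; commitIndex=2
Op 6: F1 acks idx 2 -> match: F0=2 F1=2 F2=2 F3=2; commitIndex=2
Op 7: F3 acks idx 2 -> match: F0=2 F1=2 F2=2 F3=2; commitIndex=2
Op 8: append 3 -> log_len=5
Op 9: append 1 -> log_len=6
Op 10: F3 acks idx 5 -> match: F0=2 F1=2 F2=2 F3=5; commitIndex=2
Op 11: F2 acks idx 4 -> match: F0=2 F1=2 F2=4 F3=5; commitIndex=4
Op 12: F1 acks idx 4 -> match: F0=2 F1=4 F2=4 F3=5; commitIndex=4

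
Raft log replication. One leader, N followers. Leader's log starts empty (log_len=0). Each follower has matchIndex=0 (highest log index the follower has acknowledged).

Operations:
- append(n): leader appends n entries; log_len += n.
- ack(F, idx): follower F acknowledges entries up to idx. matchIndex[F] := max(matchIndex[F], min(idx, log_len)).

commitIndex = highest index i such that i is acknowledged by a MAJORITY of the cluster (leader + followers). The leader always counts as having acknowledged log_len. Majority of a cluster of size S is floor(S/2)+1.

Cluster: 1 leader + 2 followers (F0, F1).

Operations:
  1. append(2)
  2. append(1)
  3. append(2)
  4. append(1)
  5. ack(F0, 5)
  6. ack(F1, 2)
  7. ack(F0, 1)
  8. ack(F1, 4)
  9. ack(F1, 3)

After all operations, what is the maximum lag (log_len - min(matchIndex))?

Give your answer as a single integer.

Answer: 2

Derivation:
Op 1: append 2 -> log_len=2
Op 2: append 1 -> log_len=3
Op 3: append 2 -> log_len=5
Op 4: append 1 -> log_len=6
Op 5: F0 acks idx 5 -> match: F0=5 F1=0; commitIndex=5
Op 6: F1 acks idx 2 -> match: F0=5 F1=2; commitIndex=5
Op 7: F0 acks idx 1 -> match: F0=5 F1=2; commitIndex=5
Op 8: F1 acks idx 4 -> match: F0=5 F1=4; commitIndex=5
Op 9: F1 acks idx 3 -> match: F0=5 F1=4; commitIndex=5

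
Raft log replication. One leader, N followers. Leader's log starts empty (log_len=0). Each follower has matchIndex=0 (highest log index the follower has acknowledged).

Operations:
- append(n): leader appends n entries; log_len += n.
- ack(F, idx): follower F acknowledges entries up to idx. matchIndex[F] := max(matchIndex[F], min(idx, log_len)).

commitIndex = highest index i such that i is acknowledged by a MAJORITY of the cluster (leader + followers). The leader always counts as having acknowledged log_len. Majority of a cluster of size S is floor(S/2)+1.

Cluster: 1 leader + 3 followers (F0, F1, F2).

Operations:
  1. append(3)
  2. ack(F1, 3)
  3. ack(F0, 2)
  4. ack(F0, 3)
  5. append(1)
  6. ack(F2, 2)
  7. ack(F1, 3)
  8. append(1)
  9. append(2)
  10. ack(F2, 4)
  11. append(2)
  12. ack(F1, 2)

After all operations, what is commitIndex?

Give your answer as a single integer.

Op 1: append 3 -> log_len=3
Op 2: F1 acks idx 3 -> match: F0=0 F1=3 F2=0; commitIndex=0
Op 3: F0 acks idx 2 -> match: F0=2 F1=3 F2=0; commitIndex=2
Op 4: F0 acks idx 3 -> match: F0=3 F1=3 F2=0; commitIndex=3
Op 5: append 1 -> log_len=4
Op 6: F2 acks idx 2 -> match: F0=3 F1=3 F2=2; commitIndex=3
Op 7: F1 acks idx 3 -> match: F0=3 F1=3 F2=2; commitIndex=3
Op 8: append 1 -> log_len=5
Op 9: append 2 -> log_len=7
Op 10: F2 acks idx 4 -> match: F0=3 F1=3 F2=4; commitIndex=3
Op 11: append 2 -> log_len=9
Op 12: F1 acks idx 2 -> match: F0=3 F1=3 F2=4; commitIndex=3

Answer: 3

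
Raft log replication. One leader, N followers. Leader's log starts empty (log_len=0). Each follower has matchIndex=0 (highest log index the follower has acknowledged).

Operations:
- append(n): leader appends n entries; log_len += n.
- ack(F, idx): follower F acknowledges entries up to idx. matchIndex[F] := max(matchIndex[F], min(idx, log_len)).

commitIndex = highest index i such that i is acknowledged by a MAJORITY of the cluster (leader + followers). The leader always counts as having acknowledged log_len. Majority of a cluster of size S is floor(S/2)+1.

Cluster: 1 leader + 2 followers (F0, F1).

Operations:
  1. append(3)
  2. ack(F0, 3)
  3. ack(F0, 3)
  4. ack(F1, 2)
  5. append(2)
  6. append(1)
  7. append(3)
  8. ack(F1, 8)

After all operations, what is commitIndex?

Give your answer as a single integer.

Answer: 8

Derivation:
Op 1: append 3 -> log_len=3
Op 2: F0 acks idx 3 -> match: F0=3 F1=0; commitIndex=3
Op 3: F0 acks idx 3 -> match: F0=3 F1=0; commitIndex=3
Op 4: F1 acks idx 2 -> match: F0=3 F1=2; commitIndex=3
Op 5: append 2 -> log_len=5
Op 6: append 1 -> log_len=6
Op 7: append 3 -> log_len=9
Op 8: F1 acks idx 8 -> match: F0=3 F1=8; commitIndex=8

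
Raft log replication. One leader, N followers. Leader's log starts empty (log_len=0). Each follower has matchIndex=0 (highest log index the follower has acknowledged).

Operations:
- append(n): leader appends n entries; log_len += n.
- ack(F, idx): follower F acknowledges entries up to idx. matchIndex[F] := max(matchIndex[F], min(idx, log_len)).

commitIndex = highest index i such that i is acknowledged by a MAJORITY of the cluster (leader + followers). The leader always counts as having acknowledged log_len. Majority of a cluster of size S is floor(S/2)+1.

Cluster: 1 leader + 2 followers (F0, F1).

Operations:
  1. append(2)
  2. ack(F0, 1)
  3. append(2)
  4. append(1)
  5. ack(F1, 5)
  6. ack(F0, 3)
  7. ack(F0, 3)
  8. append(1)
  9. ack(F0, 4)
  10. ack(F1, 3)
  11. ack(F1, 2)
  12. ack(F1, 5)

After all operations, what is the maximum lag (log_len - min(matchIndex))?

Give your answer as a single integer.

Answer: 2

Derivation:
Op 1: append 2 -> log_len=2
Op 2: F0 acks idx 1 -> match: F0=1 F1=0; commitIndex=1
Op 3: append 2 -> log_len=4
Op 4: append 1 -> log_len=5
Op 5: F1 acks idx 5 -> match: F0=1 F1=5; commitIndex=5
Op 6: F0 acks idx 3 -> match: F0=3 F1=5; commitIndex=5
Op 7: F0 acks idx 3 -> match: F0=3 F1=5; commitIndex=5
Op 8: append 1 -> log_len=6
Op 9: F0 acks idx 4 -> match: F0=4 F1=5; commitIndex=5
Op 10: F1 acks idx 3 -> match: F0=4 F1=5; commitIndex=5
Op 11: F1 acks idx 2 -> match: F0=4 F1=5; commitIndex=5
Op 12: F1 acks idx 5 -> match: F0=4 F1=5; commitIndex=5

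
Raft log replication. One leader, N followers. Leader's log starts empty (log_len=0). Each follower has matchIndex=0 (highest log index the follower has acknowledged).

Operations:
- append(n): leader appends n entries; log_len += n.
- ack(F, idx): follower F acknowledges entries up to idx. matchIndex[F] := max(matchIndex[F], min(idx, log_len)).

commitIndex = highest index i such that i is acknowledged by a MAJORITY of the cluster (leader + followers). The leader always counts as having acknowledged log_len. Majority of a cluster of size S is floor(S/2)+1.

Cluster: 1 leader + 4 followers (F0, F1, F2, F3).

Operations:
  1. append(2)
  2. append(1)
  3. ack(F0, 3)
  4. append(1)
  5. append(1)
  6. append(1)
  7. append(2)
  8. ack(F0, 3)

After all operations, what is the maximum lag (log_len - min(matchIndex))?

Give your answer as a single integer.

Answer: 8

Derivation:
Op 1: append 2 -> log_len=2
Op 2: append 1 -> log_len=3
Op 3: F0 acks idx 3 -> match: F0=3 F1=0 F2=0 F3=0; commitIndex=0
Op 4: append 1 -> log_len=4
Op 5: append 1 -> log_len=5
Op 6: append 1 -> log_len=6
Op 7: append 2 -> log_len=8
Op 8: F0 acks idx 3 -> match: F0=3 F1=0 F2=0 F3=0; commitIndex=0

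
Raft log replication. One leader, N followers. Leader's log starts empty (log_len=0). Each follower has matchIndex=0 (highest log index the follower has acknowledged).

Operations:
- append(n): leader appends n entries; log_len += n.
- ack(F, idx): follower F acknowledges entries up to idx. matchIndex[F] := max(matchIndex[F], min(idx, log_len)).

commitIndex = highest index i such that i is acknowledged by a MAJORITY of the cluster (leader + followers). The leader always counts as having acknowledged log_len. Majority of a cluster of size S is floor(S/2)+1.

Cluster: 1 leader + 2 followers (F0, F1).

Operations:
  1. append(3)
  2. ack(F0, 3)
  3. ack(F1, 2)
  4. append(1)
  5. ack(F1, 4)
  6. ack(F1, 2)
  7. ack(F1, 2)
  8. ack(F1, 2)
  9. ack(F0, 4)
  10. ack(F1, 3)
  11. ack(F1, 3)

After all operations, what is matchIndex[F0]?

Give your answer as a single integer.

Op 1: append 3 -> log_len=3
Op 2: F0 acks idx 3 -> match: F0=3 F1=0; commitIndex=3
Op 3: F1 acks idx 2 -> match: F0=3 F1=2; commitIndex=3
Op 4: append 1 -> log_len=4
Op 5: F1 acks idx 4 -> match: F0=3 F1=4; commitIndex=4
Op 6: F1 acks idx 2 -> match: F0=3 F1=4; commitIndex=4
Op 7: F1 acks idx 2 -> match: F0=3 F1=4; commitIndex=4
Op 8: F1 acks idx 2 -> match: F0=3 F1=4; commitIndex=4
Op 9: F0 acks idx 4 -> match: F0=4 F1=4; commitIndex=4
Op 10: F1 acks idx 3 -> match: F0=4 F1=4; commitIndex=4
Op 11: F1 acks idx 3 -> match: F0=4 F1=4; commitIndex=4

Answer: 4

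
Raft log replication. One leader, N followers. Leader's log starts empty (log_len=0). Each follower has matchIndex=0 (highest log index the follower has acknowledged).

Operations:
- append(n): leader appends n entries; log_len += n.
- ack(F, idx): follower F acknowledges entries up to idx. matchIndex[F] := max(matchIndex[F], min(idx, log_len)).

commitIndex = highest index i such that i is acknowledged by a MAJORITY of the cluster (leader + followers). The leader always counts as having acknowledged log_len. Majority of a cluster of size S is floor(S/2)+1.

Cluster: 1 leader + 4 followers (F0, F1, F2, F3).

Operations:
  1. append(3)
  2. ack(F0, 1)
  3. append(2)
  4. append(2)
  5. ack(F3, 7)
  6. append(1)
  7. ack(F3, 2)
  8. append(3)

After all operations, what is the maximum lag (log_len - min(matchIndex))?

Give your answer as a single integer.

Op 1: append 3 -> log_len=3
Op 2: F0 acks idx 1 -> match: F0=1 F1=0 F2=0 F3=0; commitIndex=0
Op 3: append 2 -> log_len=5
Op 4: append 2 -> log_len=7
Op 5: F3 acks idx 7 -> match: F0=1 F1=0 F2=0 F3=7; commitIndex=1
Op 6: append 1 -> log_len=8
Op 7: F3 acks idx 2 -> match: F0=1 F1=0 F2=0 F3=7; commitIndex=1
Op 8: append 3 -> log_len=11

Answer: 11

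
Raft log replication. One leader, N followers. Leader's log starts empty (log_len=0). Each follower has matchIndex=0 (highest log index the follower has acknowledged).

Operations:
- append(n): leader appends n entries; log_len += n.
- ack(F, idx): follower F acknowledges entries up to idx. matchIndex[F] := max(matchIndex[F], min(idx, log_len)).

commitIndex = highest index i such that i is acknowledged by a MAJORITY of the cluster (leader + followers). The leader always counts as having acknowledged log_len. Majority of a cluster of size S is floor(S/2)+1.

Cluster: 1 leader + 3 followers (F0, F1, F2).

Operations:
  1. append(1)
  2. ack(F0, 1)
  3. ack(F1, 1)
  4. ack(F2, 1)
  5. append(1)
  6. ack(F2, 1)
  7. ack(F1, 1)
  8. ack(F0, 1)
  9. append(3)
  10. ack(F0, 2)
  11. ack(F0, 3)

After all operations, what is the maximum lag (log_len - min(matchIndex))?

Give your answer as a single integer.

Answer: 4

Derivation:
Op 1: append 1 -> log_len=1
Op 2: F0 acks idx 1 -> match: F0=1 F1=0 F2=0; commitIndex=0
Op 3: F1 acks idx 1 -> match: F0=1 F1=1 F2=0; commitIndex=1
Op 4: F2 acks idx 1 -> match: F0=1 F1=1 F2=1; commitIndex=1
Op 5: append 1 -> log_len=2
Op 6: F2 acks idx 1 -> match: F0=1 F1=1 F2=1; commitIndex=1
Op 7: F1 acks idx 1 -> match: F0=1 F1=1 F2=1; commitIndex=1
Op 8: F0 acks idx 1 -> match: F0=1 F1=1 F2=1; commitIndex=1
Op 9: append 3 -> log_len=5
Op 10: F0 acks idx 2 -> match: F0=2 F1=1 F2=1; commitIndex=1
Op 11: F0 acks idx 3 -> match: F0=3 F1=1 F2=1; commitIndex=1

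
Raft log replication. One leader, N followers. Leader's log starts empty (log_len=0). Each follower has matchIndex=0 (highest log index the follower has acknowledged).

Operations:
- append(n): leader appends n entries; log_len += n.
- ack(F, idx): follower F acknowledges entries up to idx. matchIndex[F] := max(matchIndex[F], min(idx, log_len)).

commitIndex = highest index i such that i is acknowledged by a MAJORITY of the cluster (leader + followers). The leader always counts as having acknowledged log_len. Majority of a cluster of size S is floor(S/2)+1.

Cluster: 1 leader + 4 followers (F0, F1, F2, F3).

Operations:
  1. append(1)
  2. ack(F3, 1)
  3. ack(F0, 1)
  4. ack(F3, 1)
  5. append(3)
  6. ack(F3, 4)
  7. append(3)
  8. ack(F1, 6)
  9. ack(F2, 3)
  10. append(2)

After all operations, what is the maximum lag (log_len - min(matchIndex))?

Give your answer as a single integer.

Answer: 8

Derivation:
Op 1: append 1 -> log_len=1
Op 2: F3 acks idx 1 -> match: F0=0 F1=0 F2=0 F3=1; commitIndex=0
Op 3: F0 acks idx 1 -> match: F0=1 F1=0 F2=0 F3=1; commitIndex=1
Op 4: F3 acks idx 1 -> match: F0=1 F1=0 F2=0 F3=1; commitIndex=1
Op 5: append 3 -> log_len=4
Op 6: F3 acks idx 4 -> match: F0=1 F1=0 F2=0 F3=4; commitIndex=1
Op 7: append 3 -> log_len=7
Op 8: F1 acks idx 6 -> match: F0=1 F1=6 F2=0 F3=4; commitIndex=4
Op 9: F2 acks idx 3 -> match: F0=1 F1=6 F2=3 F3=4; commitIndex=4
Op 10: append 2 -> log_len=9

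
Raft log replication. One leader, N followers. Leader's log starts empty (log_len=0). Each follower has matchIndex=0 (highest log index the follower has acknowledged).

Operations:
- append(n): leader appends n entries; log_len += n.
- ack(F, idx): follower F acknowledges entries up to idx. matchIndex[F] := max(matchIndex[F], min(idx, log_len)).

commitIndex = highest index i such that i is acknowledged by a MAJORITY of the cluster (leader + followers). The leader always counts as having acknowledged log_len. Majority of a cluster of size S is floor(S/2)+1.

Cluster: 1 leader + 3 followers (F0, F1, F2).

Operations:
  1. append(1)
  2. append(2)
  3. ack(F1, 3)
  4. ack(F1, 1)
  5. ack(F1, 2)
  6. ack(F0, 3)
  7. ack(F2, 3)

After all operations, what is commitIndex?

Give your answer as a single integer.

Op 1: append 1 -> log_len=1
Op 2: append 2 -> log_len=3
Op 3: F1 acks idx 3 -> match: F0=0 F1=3 F2=0; commitIndex=0
Op 4: F1 acks idx 1 -> match: F0=0 F1=3 F2=0; commitIndex=0
Op 5: F1 acks idx 2 -> match: F0=0 F1=3 F2=0; commitIndex=0
Op 6: F0 acks idx 3 -> match: F0=3 F1=3 F2=0; commitIndex=3
Op 7: F2 acks idx 3 -> match: F0=3 F1=3 F2=3; commitIndex=3

Answer: 3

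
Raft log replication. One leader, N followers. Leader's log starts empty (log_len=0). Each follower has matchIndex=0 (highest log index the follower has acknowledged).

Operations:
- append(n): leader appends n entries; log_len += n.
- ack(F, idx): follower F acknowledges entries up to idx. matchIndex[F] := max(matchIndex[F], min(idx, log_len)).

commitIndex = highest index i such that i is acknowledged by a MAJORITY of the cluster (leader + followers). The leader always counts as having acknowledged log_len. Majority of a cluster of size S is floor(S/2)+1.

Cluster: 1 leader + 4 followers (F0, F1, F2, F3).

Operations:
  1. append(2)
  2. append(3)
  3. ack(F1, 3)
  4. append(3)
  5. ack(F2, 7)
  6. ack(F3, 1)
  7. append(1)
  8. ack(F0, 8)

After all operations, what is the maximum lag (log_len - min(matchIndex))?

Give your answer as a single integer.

Answer: 8

Derivation:
Op 1: append 2 -> log_len=2
Op 2: append 3 -> log_len=5
Op 3: F1 acks idx 3 -> match: F0=0 F1=3 F2=0 F3=0; commitIndex=0
Op 4: append 3 -> log_len=8
Op 5: F2 acks idx 7 -> match: F0=0 F1=3 F2=7 F3=0; commitIndex=3
Op 6: F3 acks idx 1 -> match: F0=0 F1=3 F2=7 F3=1; commitIndex=3
Op 7: append 1 -> log_len=9
Op 8: F0 acks idx 8 -> match: F0=8 F1=3 F2=7 F3=1; commitIndex=7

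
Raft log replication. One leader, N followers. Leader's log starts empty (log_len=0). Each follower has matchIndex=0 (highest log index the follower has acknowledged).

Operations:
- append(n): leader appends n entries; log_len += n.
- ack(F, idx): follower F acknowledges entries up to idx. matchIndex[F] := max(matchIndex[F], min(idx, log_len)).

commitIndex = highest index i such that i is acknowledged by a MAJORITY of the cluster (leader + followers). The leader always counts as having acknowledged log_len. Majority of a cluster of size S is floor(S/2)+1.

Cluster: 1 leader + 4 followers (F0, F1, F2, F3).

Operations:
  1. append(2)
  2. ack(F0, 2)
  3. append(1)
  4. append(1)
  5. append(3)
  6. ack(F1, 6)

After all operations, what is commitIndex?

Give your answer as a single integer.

Answer: 2

Derivation:
Op 1: append 2 -> log_len=2
Op 2: F0 acks idx 2 -> match: F0=2 F1=0 F2=0 F3=0; commitIndex=0
Op 3: append 1 -> log_len=3
Op 4: append 1 -> log_len=4
Op 5: append 3 -> log_len=7
Op 6: F1 acks idx 6 -> match: F0=2 F1=6 F2=0 F3=0; commitIndex=2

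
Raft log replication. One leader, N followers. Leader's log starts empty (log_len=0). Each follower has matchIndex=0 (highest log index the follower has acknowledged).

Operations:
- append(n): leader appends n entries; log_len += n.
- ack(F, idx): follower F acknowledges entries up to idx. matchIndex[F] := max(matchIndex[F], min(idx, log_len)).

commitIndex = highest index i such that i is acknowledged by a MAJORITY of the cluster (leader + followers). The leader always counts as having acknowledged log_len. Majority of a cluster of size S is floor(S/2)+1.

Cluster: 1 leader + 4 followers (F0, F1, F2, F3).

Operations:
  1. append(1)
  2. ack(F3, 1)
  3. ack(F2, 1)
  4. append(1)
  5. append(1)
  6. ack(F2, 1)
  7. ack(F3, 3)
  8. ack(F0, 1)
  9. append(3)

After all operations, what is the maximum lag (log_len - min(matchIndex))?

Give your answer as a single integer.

Op 1: append 1 -> log_len=1
Op 2: F3 acks idx 1 -> match: F0=0 F1=0 F2=0 F3=1; commitIndex=0
Op 3: F2 acks idx 1 -> match: F0=0 F1=0 F2=1 F3=1; commitIndex=1
Op 4: append 1 -> log_len=2
Op 5: append 1 -> log_len=3
Op 6: F2 acks idx 1 -> match: F0=0 F1=0 F2=1 F3=1; commitIndex=1
Op 7: F3 acks idx 3 -> match: F0=0 F1=0 F2=1 F3=3; commitIndex=1
Op 8: F0 acks idx 1 -> match: F0=1 F1=0 F2=1 F3=3; commitIndex=1
Op 9: append 3 -> log_len=6

Answer: 6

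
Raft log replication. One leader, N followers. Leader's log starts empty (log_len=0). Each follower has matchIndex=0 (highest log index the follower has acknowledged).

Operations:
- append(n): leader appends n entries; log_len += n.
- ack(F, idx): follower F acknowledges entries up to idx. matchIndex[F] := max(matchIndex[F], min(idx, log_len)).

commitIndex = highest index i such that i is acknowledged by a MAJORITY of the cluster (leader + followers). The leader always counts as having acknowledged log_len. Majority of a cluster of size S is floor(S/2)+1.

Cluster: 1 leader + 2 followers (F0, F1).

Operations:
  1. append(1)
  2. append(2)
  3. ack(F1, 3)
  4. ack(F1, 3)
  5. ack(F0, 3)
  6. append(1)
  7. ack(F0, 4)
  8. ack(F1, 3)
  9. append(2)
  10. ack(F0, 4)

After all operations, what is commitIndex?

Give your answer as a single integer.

Answer: 4

Derivation:
Op 1: append 1 -> log_len=1
Op 2: append 2 -> log_len=3
Op 3: F1 acks idx 3 -> match: F0=0 F1=3; commitIndex=3
Op 4: F1 acks idx 3 -> match: F0=0 F1=3; commitIndex=3
Op 5: F0 acks idx 3 -> match: F0=3 F1=3; commitIndex=3
Op 6: append 1 -> log_len=4
Op 7: F0 acks idx 4 -> match: F0=4 F1=3; commitIndex=4
Op 8: F1 acks idx 3 -> match: F0=4 F1=3; commitIndex=4
Op 9: append 2 -> log_len=6
Op 10: F0 acks idx 4 -> match: F0=4 F1=3; commitIndex=4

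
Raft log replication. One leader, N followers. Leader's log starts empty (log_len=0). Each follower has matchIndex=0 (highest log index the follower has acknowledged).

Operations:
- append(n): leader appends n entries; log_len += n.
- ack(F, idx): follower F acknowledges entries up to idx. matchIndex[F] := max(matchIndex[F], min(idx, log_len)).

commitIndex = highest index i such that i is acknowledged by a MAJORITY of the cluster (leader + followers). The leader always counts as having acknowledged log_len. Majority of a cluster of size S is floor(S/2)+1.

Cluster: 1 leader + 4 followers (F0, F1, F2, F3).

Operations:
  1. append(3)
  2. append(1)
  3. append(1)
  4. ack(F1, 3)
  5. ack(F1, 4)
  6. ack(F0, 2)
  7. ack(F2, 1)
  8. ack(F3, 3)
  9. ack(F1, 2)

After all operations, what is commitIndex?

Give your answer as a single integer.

Answer: 3

Derivation:
Op 1: append 3 -> log_len=3
Op 2: append 1 -> log_len=4
Op 3: append 1 -> log_len=5
Op 4: F1 acks idx 3 -> match: F0=0 F1=3 F2=0 F3=0; commitIndex=0
Op 5: F1 acks idx 4 -> match: F0=0 F1=4 F2=0 F3=0; commitIndex=0
Op 6: F0 acks idx 2 -> match: F0=2 F1=4 F2=0 F3=0; commitIndex=2
Op 7: F2 acks idx 1 -> match: F0=2 F1=4 F2=1 F3=0; commitIndex=2
Op 8: F3 acks idx 3 -> match: F0=2 F1=4 F2=1 F3=3; commitIndex=3
Op 9: F1 acks idx 2 -> match: F0=2 F1=4 F2=1 F3=3; commitIndex=3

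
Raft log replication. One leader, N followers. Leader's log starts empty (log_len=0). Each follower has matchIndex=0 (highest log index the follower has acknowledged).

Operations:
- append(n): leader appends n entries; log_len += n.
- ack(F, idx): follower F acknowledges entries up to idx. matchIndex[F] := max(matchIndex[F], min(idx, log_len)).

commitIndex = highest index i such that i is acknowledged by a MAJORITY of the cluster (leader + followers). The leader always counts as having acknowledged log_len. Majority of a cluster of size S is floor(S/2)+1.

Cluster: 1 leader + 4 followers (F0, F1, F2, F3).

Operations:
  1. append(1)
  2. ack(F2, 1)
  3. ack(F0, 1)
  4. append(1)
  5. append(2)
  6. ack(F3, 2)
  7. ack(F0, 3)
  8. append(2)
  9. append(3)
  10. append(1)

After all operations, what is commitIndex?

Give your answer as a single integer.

Op 1: append 1 -> log_len=1
Op 2: F2 acks idx 1 -> match: F0=0 F1=0 F2=1 F3=0; commitIndex=0
Op 3: F0 acks idx 1 -> match: F0=1 F1=0 F2=1 F3=0; commitIndex=1
Op 4: append 1 -> log_len=2
Op 5: append 2 -> log_len=4
Op 6: F3 acks idx 2 -> match: F0=1 F1=0 F2=1 F3=2; commitIndex=1
Op 7: F0 acks idx 3 -> match: F0=3 F1=0 F2=1 F3=2; commitIndex=2
Op 8: append 2 -> log_len=6
Op 9: append 3 -> log_len=9
Op 10: append 1 -> log_len=10

Answer: 2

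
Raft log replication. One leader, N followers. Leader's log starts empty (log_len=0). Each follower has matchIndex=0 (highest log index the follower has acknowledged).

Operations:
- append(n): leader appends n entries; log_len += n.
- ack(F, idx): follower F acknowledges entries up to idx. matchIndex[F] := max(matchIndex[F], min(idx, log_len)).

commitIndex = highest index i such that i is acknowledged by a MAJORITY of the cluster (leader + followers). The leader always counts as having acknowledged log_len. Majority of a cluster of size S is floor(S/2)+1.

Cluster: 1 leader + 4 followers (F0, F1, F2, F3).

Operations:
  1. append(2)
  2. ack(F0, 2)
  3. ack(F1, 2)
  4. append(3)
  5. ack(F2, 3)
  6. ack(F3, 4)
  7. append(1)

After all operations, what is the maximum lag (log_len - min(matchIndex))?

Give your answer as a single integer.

Answer: 4

Derivation:
Op 1: append 2 -> log_len=2
Op 2: F0 acks idx 2 -> match: F0=2 F1=0 F2=0 F3=0; commitIndex=0
Op 3: F1 acks idx 2 -> match: F0=2 F1=2 F2=0 F3=0; commitIndex=2
Op 4: append 3 -> log_len=5
Op 5: F2 acks idx 3 -> match: F0=2 F1=2 F2=3 F3=0; commitIndex=2
Op 6: F3 acks idx 4 -> match: F0=2 F1=2 F2=3 F3=4; commitIndex=3
Op 7: append 1 -> log_len=6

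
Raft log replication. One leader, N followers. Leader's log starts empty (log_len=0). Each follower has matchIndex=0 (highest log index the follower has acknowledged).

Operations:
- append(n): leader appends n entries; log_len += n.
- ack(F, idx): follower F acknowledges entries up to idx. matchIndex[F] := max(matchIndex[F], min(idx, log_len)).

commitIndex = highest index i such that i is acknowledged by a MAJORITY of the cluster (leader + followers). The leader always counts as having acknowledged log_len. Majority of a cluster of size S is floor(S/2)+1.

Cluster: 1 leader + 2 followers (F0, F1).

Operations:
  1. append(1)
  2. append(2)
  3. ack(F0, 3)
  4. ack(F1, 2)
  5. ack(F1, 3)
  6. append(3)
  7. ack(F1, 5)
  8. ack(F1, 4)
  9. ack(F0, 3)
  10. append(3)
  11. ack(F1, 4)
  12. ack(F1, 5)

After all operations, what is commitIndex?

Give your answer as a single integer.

Answer: 5

Derivation:
Op 1: append 1 -> log_len=1
Op 2: append 2 -> log_len=3
Op 3: F0 acks idx 3 -> match: F0=3 F1=0; commitIndex=3
Op 4: F1 acks idx 2 -> match: F0=3 F1=2; commitIndex=3
Op 5: F1 acks idx 3 -> match: F0=3 F1=3; commitIndex=3
Op 6: append 3 -> log_len=6
Op 7: F1 acks idx 5 -> match: F0=3 F1=5; commitIndex=5
Op 8: F1 acks idx 4 -> match: F0=3 F1=5; commitIndex=5
Op 9: F0 acks idx 3 -> match: F0=3 F1=5; commitIndex=5
Op 10: append 3 -> log_len=9
Op 11: F1 acks idx 4 -> match: F0=3 F1=5; commitIndex=5
Op 12: F1 acks idx 5 -> match: F0=3 F1=5; commitIndex=5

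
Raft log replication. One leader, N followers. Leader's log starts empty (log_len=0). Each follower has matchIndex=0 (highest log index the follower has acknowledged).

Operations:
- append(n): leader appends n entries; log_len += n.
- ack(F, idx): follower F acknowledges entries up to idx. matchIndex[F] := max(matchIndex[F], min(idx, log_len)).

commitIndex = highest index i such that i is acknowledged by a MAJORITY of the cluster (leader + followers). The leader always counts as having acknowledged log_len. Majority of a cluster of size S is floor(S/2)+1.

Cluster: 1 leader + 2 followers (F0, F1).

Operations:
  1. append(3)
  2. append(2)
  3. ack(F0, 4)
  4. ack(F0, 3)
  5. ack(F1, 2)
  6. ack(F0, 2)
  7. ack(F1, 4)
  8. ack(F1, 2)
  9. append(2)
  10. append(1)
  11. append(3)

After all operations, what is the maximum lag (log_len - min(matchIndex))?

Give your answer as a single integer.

Answer: 7

Derivation:
Op 1: append 3 -> log_len=3
Op 2: append 2 -> log_len=5
Op 3: F0 acks idx 4 -> match: F0=4 F1=0; commitIndex=4
Op 4: F0 acks idx 3 -> match: F0=4 F1=0; commitIndex=4
Op 5: F1 acks idx 2 -> match: F0=4 F1=2; commitIndex=4
Op 6: F0 acks idx 2 -> match: F0=4 F1=2; commitIndex=4
Op 7: F1 acks idx 4 -> match: F0=4 F1=4; commitIndex=4
Op 8: F1 acks idx 2 -> match: F0=4 F1=4; commitIndex=4
Op 9: append 2 -> log_len=7
Op 10: append 1 -> log_len=8
Op 11: append 3 -> log_len=11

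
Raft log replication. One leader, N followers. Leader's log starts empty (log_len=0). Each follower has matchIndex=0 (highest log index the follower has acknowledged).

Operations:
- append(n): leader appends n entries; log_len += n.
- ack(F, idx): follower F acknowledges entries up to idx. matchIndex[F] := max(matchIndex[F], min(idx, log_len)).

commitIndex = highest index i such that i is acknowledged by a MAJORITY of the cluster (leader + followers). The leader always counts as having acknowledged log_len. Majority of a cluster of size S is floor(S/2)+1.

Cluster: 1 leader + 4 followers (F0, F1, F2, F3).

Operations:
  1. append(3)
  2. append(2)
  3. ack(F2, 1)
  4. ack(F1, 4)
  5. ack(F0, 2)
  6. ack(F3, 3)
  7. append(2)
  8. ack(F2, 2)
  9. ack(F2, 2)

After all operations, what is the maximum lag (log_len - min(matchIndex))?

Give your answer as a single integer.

Answer: 5

Derivation:
Op 1: append 3 -> log_len=3
Op 2: append 2 -> log_len=5
Op 3: F2 acks idx 1 -> match: F0=0 F1=0 F2=1 F3=0; commitIndex=0
Op 4: F1 acks idx 4 -> match: F0=0 F1=4 F2=1 F3=0; commitIndex=1
Op 5: F0 acks idx 2 -> match: F0=2 F1=4 F2=1 F3=0; commitIndex=2
Op 6: F3 acks idx 3 -> match: F0=2 F1=4 F2=1 F3=3; commitIndex=3
Op 7: append 2 -> log_len=7
Op 8: F2 acks idx 2 -> match: F0=2 F1=4 F2=2 F3=3; commitIndex=3
Op 9: F2 acks idx 2 -> match: F0=2 F1=4 F2=2 F3=3; commitIndex=3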